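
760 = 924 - 164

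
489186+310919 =800105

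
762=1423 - 661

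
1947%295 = 177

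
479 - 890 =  - 411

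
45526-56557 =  - 11031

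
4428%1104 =12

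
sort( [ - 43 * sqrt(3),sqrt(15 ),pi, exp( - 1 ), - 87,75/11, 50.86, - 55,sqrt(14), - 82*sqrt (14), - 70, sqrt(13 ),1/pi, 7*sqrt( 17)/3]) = [ - 82*sqrt ( 14 ), - 87,  -  43*sqrt(3),- 70, - 55, 1/pi,  exp( - 1 ), pi,sqrt( 13),sqrt(14),sqrt( 15 ),75/11, 7*sqrt( 17) /3,50.86 ]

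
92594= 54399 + 38195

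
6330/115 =55 + 1/23 = 55.04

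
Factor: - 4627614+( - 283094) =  - 2^2*11^1*233^1 * 479^1 = -  4910708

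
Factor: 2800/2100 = 2^2 * 3^(-1)=4/3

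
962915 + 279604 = 1242519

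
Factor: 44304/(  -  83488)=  - 2^( - 1)*3^1*13^1*71^1*2609^(-1) = -2769/5218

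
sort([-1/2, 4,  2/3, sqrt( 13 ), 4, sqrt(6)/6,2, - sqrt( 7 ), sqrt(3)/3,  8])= [ - sqrt(7 ), - 1/2,sqrt( 6)/6, sqrt( 3)/3, 2/3,2, sqrt(13), 4,4,8 ]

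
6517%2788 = 941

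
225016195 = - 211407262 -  - 436423457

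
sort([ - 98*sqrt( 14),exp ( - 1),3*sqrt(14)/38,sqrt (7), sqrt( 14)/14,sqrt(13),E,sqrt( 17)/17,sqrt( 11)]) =[ - 98* sqrt(14 ), sqrt( 17)/17,sqrt(14)/14, 3 * sqrt( 14) /38,exp( - 1),sqrt(7 ), E,sqrt ( 11 ) , sqrt ( 13) ] 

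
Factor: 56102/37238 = 28051/18619 = 43^ (-1 )*433^( - 1)*28051^1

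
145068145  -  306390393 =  - 161322248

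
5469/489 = 1823/163=11.18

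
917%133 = 119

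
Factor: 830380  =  2^2*5^1*41519^1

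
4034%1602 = 830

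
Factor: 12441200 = 2^4*5^2*19^1*1637^1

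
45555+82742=128297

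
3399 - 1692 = 1707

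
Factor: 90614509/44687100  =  2^( - 2 )*3^( - 1 )*5^( - 2 )*148957^( - 1 )*90614509^1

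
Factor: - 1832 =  - 2^3*229^1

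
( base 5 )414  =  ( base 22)4l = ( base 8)155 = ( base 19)5E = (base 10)109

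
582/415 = 582/415 = 1.40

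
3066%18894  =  3066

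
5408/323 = 16 + 240/323 = 16.74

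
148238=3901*38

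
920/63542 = 460/31771= 0.01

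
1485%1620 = 1485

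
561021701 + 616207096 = 1177228797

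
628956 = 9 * 69884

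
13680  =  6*2280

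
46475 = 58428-11953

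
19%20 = 19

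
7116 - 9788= - 2672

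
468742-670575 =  - 201833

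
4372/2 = 2186 = 2186.00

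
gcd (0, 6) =6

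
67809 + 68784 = 136593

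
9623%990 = 713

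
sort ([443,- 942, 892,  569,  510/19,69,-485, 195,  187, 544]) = [ - 942,  -  485, 510/19, 69,187, 195 , 443, 544,569, 892]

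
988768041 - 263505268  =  725262773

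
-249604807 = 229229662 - 478834469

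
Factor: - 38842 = - 2^1*19421^1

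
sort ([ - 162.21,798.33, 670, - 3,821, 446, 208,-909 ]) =[-909, - 162.21,- 3,208, 446,670 , 798.33, 821]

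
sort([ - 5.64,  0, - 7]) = [ - 7, - 5.64, 0 ]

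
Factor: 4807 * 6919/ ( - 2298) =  -2^ (-1)*3^(-1)*11^2*17^1 * 19^1 * 23^1*37^1 * 383^(  -  1) = -33259633/2298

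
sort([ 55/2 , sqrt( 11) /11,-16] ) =[ - 16 , sqrt (11 ) /11,55/2]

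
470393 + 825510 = 1295903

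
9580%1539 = 346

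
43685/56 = 780 + 5/56 = 780.09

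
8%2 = 0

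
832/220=3 + 43/55 = 3.78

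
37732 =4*9433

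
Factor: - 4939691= - 73^1*157^1 * 431^1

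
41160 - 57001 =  - 15841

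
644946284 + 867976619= 1512922903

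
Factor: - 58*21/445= -2^1*3^1* 5^( - 1 )*7^1*29^1*89^ ( - 1)=   -1218/445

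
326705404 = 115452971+211252433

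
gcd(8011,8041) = 1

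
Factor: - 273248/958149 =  - 2^5*3^ ( - 5 ) * 3943^ ( - 1 )*8539^1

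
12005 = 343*35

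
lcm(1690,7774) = 38870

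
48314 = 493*98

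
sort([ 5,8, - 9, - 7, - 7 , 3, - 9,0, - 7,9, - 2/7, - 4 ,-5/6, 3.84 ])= [ - 9, - 9, - 7, - 7, - 7, - 4 , - 5/6, - 2/7,0,3,  3.84,5, 8,  9]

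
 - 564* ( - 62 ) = 34968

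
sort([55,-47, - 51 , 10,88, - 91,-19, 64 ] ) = [-91, - 51, -47,-19, 10,55, 64,88] 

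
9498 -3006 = 6492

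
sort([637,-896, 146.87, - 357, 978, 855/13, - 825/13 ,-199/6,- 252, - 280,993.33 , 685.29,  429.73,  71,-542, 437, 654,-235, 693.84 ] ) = [ -896, - 542,-357,-280, - 252,  -  235,-825/13,  -  199/6, 855/13,71,146.87, 429.73, 437, 637,654, 685.29, 693.84, 978, 993.33 ]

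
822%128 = 54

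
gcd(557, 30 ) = 1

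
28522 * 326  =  9298172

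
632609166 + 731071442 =1363680608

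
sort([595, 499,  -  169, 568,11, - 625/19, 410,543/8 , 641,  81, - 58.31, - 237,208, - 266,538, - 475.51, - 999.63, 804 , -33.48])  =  [-999.63,-475.51, - 266, - 237,- 169, - 58.31  , -33.48, - 625/19 , 11,543/8,81, 208,410,499,  538, 568, 595,  641, 804 ] 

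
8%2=0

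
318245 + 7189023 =7507268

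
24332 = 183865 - 159533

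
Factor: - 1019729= - 1019729^1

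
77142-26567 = 50575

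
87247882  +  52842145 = 140090027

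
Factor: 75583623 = 3^1*41^1*107^1*5743^1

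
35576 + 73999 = 109575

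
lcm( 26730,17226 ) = 775170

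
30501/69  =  442+1/23 = 442.04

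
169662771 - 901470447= - 731807676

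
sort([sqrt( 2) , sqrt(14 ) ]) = [sqrt( 2),sqrt( 14) ]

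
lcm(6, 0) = 0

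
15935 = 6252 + 9683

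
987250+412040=1399290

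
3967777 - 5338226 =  - 1370449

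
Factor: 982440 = 2^3 *3^2*5^1*2729^1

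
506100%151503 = 51591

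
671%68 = 59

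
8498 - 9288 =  - 790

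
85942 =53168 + 32774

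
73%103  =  73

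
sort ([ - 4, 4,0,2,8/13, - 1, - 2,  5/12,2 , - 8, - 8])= [ - 8,- 8, - 4, - 2, - 1,0 , 5/12,8/13,2,2,4]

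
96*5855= 562080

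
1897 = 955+942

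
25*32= 800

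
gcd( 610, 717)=1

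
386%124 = 14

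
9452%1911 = 1808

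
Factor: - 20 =- 2^2*5^1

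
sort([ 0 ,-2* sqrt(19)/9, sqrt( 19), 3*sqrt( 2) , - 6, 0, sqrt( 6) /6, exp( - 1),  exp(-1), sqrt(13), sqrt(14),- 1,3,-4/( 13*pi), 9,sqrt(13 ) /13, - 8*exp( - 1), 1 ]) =[-6, - 8*exp ( - 1),-1,- 2*sqrt(19 )/9, - 4/(13*pi), 0, 0, sqrt (13) /13, exp( - 1), exp(- 1),sqrt(6) /6,1, 3, sqrt( 13 ),sqrt ( 14),3 * sqrt( 2 ), sqrt(19 ),  9]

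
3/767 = 3/767 = 0.00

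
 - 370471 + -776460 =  -1146931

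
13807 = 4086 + 9721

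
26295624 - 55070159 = -28774535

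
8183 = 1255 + 6928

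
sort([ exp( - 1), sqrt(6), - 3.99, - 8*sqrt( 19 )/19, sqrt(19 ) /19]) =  [-3.99, - 8*sqrt(19 ) /19 , sqrt( 19 )/19,exp(-1), sqrt (6) ] 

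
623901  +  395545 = 1019446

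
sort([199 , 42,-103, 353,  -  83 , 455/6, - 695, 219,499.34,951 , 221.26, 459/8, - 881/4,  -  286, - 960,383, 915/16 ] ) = [-960, - 695,  -  286,-881/4,  -  103 , - 83,42 , 915/16, 459/8,455/6, 199,219,221.26, 353 , 383,499.34, 951]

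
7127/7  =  1018 + 1/7 =1018.14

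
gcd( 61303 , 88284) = 1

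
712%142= 2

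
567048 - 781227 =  - 214179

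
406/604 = 203/302 =0.67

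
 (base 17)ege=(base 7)15426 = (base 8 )10354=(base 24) 7CC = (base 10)4332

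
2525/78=2525/78= 32.37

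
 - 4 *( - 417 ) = 1668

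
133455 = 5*26691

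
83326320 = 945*88176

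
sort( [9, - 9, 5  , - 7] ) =[ - 9, - 7 , 5,9]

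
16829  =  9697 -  - 7132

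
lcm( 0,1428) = 0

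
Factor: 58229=58229^1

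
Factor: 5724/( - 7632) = -2^( - 2 )*3^1 = -3/4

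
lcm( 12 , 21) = 84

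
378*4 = 1512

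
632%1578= 632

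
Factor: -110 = - 2^1*5^1*11^1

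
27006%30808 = 27006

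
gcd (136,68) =68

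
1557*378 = 588546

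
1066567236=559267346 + 507299890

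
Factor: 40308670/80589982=5^1*11^( - 1)*19^( - 1)*192799^(-1)*4030867^1=20154335/40294991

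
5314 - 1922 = 3392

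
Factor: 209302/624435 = 2^1*3^( - 1 )*5^( - 1) * 7^( - 1)*19^(- 1)*313^(-1)*104651^1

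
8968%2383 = 1819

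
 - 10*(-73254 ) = 732540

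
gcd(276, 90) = 6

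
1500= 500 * 3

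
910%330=250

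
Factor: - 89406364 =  - 2^2*22351591^1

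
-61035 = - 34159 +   -  26876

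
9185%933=788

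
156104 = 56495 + 99609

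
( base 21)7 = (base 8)7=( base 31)7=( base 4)13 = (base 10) 7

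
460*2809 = 1292140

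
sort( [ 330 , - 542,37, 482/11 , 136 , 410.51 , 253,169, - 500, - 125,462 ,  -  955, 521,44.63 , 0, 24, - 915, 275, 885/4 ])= [ - 955, - 915, - 542, - 500, - 125,0,24 , 37,482/11, 44.63,136,  169, 885/4,253,275, 330, 410.51, 462 , 521 ] 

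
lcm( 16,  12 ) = 48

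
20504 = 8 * 2563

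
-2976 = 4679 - 7655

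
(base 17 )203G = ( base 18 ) 1C9B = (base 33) 92q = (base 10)9893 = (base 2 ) 10011010100101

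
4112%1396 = 1320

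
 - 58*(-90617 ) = 5255786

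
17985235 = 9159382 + 8825853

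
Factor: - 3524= -2^2*881^1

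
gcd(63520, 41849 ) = 1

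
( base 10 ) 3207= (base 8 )6207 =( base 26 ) 4J9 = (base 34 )2QB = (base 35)2LM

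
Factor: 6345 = 3^3*  5^1*47^1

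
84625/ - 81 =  - 1045+ 20/81 = -1044.75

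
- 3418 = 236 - 3654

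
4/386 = 2/193= 0.01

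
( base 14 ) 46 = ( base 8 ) 76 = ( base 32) 1U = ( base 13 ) 4A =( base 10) 62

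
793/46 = 793/46= 17.24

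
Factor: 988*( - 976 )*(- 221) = 213107648 = 2^6 * 13^2 * 17^1*19^1 * 61^1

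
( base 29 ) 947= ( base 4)1320030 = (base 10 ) 7692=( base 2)1111000001100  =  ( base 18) 15d6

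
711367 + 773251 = 1484618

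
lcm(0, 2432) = 0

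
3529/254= 13 + 227/254 = 13.89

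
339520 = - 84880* (  -  4) 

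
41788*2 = 83576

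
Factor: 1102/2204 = 2^(-1 )= 1/2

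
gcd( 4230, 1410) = 1410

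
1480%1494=1480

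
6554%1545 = 374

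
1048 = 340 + 708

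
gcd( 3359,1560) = 1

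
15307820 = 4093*3740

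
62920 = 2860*22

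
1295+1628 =2923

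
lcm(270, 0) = 0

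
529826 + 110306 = 640132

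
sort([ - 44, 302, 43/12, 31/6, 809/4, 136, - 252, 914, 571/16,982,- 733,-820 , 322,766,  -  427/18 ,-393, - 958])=[ - 958, - 820, - 733,- 393,  -  252, - 44,-427/18,43/12,31/6, 571/16, 136, 809/4, 302,322 , 766,914,982 ]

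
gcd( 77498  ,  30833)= 1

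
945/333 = 105/37 =2.84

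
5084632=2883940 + 2200692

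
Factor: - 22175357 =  - 953^1*23269^1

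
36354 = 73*498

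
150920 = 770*196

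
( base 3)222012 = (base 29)ob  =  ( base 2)1011000011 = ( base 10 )707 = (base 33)LE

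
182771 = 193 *947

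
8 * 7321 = 58568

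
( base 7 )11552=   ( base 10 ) 3026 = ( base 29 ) 3ha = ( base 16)BD2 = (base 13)14BA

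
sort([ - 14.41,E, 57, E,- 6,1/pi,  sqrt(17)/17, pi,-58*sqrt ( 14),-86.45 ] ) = [ - 58*sqrt( 14 ), - 86.45,  -  14.41, - 6, sqrt( 17)/17, 1/pi, E  ,  E, pi,57 ] 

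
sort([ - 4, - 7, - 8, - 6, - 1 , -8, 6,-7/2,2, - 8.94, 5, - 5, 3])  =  [ - 8.94,- 8,-8,  -  7, - 6, - 5, -4, - 7/2, - 1, 2, 3, 5,  6 ]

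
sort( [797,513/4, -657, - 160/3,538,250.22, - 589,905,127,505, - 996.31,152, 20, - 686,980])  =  [ - 996.31, - 686, - 657,-589, - 160/3,20,127,  513/4,  152 , 250.22,505, 538,797, 905, 980 ] 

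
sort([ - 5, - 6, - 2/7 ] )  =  [ - 6, - 5, - 2/7]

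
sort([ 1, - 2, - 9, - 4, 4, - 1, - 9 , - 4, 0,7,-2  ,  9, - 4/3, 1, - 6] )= [-9, - 9, - 6, - 4, - 4, - 2 , - 2, - 4/3, - 1,0,1, 1 , 4, 7, 9]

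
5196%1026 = 66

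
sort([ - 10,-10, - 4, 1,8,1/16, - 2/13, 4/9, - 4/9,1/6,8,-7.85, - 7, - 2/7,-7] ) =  [ - 10, - 10, - 7.85, - 7, - 7, - 4,  -  4/9,-2/7,-2/13,1/16, 1/6, 4/9,  1 , 8,8] 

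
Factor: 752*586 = 2^5  *47^1*293^1= 440672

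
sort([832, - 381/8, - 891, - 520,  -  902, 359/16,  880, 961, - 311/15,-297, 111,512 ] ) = [ - 902, - 891 , -520 , - 297, - 381/8, - 311/15,359/16, 111,512,  832, 880, 961]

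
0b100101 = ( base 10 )37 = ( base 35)12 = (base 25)1C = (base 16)25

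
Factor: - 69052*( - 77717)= 5366514284= 2^2*23^1*31^1*61^1 * 109^1 * 283^1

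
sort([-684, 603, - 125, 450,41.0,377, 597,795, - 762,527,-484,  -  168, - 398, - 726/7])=[ -762, - 684, - 484, -398, - 168, - 125, - 726/7 , 41.0,377, 450,527, 597,603,795]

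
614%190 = 44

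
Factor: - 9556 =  - 2^2*2389^1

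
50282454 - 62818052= - 12535598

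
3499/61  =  57  +  22/61 = 57.36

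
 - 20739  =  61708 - 82447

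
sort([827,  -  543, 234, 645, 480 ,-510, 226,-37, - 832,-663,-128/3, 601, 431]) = [-832, -663,-543, - 510, - 128/3, - 37, 226 , 234, 431, 480,601, 645, 827 ]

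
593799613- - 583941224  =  1177740837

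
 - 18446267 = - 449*41083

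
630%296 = 38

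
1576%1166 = 410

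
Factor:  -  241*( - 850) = 2^1*5^2*17^1 *241^1 = 204850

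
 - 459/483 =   -  153/161 = - 0.95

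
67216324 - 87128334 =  - 19912010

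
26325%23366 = 2959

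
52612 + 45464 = 98076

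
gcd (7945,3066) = 7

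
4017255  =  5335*753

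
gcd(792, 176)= 88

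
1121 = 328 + 793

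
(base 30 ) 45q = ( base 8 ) 7300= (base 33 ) 3FE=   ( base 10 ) 3776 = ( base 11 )2923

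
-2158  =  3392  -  5550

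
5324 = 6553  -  1229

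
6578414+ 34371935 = 40950349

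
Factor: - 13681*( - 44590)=610035790=2^1*5^1*7^3*13^1*13681^1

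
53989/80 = 53989/80 = 674.86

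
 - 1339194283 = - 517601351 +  - 821592932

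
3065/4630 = 613/926=0.66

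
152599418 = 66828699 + 85770719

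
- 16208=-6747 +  - 9461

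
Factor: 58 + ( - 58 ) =0^1  =  0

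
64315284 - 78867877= - 14552593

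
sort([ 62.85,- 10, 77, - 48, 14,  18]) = [-48,  -  10,  14,18, 62.85, 77] 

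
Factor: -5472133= -19^1*288007^1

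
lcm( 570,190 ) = 570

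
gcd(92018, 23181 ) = 1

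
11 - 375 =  - 364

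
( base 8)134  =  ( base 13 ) 71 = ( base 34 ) 2o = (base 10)92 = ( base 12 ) 78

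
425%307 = 118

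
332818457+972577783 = 1305396240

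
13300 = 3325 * 4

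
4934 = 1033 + 3901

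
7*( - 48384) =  - 338688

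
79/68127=79/68127 = 0.00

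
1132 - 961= 171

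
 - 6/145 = - 6/145 = -0.04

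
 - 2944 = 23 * ( - 128)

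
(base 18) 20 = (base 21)1f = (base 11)33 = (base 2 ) 100100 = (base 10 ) 36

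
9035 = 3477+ 5558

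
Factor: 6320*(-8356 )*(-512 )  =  27038679040 = 2^15*5^1*79^1 *2089^1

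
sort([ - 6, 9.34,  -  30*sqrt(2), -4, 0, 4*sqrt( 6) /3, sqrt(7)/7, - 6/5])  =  [ - 30* sqrt( 2),-6 , - 4, - 6/5, 0, sqrt( 7) /7, 4*sqrt ( 6) /3,9.34] 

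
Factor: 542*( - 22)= - 11924 = - 2^2*11^1*271^1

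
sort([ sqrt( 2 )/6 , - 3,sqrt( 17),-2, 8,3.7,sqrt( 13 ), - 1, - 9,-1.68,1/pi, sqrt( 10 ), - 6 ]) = [ - 9,-6, - 3, - 2,  -  1.68, - 1,sqrt( 2 ) /6,1/pi, sqrt( 10 ),sqrt( 13),3.7, sqrt( 17 ),8]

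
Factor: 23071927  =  1523^1 * 15149^1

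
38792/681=38792/681 = 56.96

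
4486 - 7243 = -2757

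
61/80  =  61/80 = 0.76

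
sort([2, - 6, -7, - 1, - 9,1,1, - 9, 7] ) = [ - 9, - 9, - 7, - 6,-1 , 1, 1,2,7 ]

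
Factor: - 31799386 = - 2^1  *  23^1*659^1*1049^1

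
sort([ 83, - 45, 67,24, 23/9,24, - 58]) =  [ - 58, - 45, 23/9, 24, 24, 67, 83]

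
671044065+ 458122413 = 1129166478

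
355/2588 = 355/2588 = 0.14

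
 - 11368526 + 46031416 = 34662890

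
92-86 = 6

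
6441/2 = 3220+1/2 =3220.50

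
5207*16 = 83312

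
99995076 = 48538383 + 51456693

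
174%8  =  6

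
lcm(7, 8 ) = 56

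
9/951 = 3/317 = 0.01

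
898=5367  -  4469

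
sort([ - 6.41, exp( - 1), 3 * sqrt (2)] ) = [ - 6.41, exp( - 1 ), 3 * sqrt(2 ) ]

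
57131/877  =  57131/877= 65.14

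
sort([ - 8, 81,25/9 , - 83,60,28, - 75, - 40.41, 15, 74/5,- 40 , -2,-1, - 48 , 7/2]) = [  -  83, -75, - 48, - 40.41, - 40, - 8, - 2, - 1,25/9,7/2, 74/5, 15, 28 , 60,  81 ] 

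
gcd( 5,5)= 5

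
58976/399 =147 + 17/21 = 147.81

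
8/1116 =2/279  =  0.01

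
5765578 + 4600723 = 10366301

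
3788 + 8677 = 12465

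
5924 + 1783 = 7707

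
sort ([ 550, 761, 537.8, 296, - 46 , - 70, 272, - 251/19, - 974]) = [-974, - 70, - 46, - 251/19, 272, 296,537.8, 550, 761] 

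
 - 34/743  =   - 1 + 709/743 = - 0.05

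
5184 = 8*648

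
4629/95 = 48 + 69/95  =  48.73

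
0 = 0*30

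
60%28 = 4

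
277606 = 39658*7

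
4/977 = 4/977=   0.00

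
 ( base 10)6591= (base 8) 14677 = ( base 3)100001010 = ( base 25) ADG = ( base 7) 25134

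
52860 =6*8810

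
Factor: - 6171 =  - 3^1*11^2*17^1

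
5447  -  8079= -2632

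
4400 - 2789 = 1611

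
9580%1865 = 255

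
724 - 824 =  - 100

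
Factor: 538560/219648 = 255/104 =2^( - 3) * 3^1 * 5^1 * 13^ ( - 1 )*17^1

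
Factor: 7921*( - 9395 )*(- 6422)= 477911079490=2^1*5^1*13^2*19^1 *89^2*1879^1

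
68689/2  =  34344+1/2  =  34344.50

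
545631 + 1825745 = 2371376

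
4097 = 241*17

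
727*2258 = 1641566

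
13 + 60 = 73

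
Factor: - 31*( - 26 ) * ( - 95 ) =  - 2^1 *5^1*13^1*19^1*31^1= -76570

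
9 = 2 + 7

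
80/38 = 40/19 = 2.11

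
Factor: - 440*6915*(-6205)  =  2^3*3^1 * 5^3*11^1*17^1*73^1*461^1= 18879333000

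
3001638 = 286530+2715108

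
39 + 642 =681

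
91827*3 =275481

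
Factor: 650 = 2^1*5^2*13^1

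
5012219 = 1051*4769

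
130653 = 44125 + 86528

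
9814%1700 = 1314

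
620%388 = 232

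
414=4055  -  3641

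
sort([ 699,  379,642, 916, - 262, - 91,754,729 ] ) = [ - 262, - 91,379,642, 699,  729 , 754, 916] 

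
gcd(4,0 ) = 4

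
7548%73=29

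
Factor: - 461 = -461^1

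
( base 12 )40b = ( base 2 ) 1001001011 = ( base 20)197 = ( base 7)1466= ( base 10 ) 587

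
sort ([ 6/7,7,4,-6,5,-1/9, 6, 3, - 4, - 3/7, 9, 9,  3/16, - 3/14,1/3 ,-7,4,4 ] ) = [ - 7, - 6, - 4,-3/7,- 3/14, - 1/9 , 3/16, 1/3,6/7, 3,4,4, 4, 5,6, 7,9, 9] 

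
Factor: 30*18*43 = 23220 = 2^2*3^3*5^1*43^1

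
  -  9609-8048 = -17657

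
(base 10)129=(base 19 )6f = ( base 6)333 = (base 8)201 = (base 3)11210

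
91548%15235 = 138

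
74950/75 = 2998/3 = 999.33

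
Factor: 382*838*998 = 319475768 =2^3*191^1*419^1*499^1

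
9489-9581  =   - 92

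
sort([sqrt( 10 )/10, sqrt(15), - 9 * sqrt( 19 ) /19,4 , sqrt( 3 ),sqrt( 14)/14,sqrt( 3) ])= [- 9*sqrt ( 19)/19, sqrt( 14 ) /14,sqrt(  10)/10,sqrt ( 3 ),sqrt( 3), sqrt( 15) , 4]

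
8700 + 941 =9641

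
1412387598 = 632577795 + 779809803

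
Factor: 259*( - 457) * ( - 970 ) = 114812110=2^1  *  5^1 * 7^1 * 37^1*97^1 * 457^1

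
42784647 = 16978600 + 25806047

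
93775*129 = 12096975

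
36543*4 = 146172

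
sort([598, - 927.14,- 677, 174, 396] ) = [ - 927.14,-677, 174,396,  598]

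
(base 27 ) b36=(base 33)7EL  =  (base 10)8106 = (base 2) 1111110101010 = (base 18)1706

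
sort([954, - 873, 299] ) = [ - 873, 299 , 954 ] 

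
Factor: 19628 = 2^2*7^1*701^1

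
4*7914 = 31656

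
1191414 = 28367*42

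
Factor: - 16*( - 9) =2^4 * 3^2 = 144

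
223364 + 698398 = 921762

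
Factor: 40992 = 2^5*3^1*7^1*61^1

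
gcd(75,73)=1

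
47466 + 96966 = 144432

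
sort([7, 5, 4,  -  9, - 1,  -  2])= [-9, - 2,-1, 4,5, 7]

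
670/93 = 7 + 19/93 = 7.20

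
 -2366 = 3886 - 6252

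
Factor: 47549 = 17^1*2797^1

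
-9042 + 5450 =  - 3592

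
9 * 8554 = 76986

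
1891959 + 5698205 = 7590164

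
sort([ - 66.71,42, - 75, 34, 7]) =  [ - 75, - 66.71,7,34,  42]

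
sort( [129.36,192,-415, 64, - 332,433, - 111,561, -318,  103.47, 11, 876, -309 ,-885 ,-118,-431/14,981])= [ - 885 , - 415  , - 332, - 318, - 309, - 118, - 111, - 431/14, 11,64, 103.47,129.36, 192, 433,561, 876, 981 ]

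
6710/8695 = 1342/1739  =  0.77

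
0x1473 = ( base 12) 3043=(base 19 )e9a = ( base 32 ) 53j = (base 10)5235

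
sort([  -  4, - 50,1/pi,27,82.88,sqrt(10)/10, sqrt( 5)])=[ - 50, - 4,sqrt(10)/10, 1/pi, sqrt( 5)  ,  27, 82.88 ] 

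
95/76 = 5/4 =1.25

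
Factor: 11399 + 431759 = 443158 = 2^1*43^1 *5153^1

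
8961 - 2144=6817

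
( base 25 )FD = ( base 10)388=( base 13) 23B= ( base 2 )110000100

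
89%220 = 89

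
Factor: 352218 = 2^1*3^1*47^1*1249^1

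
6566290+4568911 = 11135201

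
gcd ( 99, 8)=1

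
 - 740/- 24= 30+ 5/6 =30.83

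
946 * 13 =12298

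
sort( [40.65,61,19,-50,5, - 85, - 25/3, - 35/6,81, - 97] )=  [-97, - 85, - 50, - 25/3, - 35/6, 5, 19,40.65,61, 81 ] 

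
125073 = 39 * 3207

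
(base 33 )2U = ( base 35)2q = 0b1100000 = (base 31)33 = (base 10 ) 96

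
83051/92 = 83051/92 = 902.73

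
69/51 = 1 + 6/17 = 1.35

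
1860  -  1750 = 110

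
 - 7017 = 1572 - 8589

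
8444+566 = 9010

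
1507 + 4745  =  6252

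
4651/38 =4651/38=122.39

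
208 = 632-424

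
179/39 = 179/39 = 4.59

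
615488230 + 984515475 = 1600003705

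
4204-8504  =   - 4300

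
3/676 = 3/676 = 0.00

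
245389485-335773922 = - 90384437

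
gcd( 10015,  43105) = 5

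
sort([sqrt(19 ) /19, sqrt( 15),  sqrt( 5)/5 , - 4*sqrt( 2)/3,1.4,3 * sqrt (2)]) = [  -  4*sqrt (2 )/3,sqrt(19) /19,sqrt( 5 ) /5 , 1.4,sqrt(15),3*sqrt(2 ) ] 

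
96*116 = 11136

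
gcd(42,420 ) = 42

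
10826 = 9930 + 896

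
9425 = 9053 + 372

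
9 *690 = 6210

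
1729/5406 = 1729/5406 = 0.32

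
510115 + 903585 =1413700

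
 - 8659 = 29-8688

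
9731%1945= 6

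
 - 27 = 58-85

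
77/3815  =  11/545  =  0.02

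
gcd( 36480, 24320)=12160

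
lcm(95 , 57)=285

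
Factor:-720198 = - 2^1 *3^3*13337^1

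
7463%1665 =803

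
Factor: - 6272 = -2^7*7^2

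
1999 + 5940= 7939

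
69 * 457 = 31533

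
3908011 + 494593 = 4402604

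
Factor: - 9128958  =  -2^1*3^1* 313^1*4861^1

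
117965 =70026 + 47939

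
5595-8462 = -2867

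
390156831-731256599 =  - 341099768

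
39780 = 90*442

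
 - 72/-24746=36/12373 = 0.00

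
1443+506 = 1949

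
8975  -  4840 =4135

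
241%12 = 1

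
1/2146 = 1/2146 = 0.00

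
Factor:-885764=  - 2^2*11^1*41^1*491^1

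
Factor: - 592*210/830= -12432/83  =  - 2^4*3^1 *7^1*37^1*83^( - 1)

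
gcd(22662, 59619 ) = 3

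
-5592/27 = -1864/9 = -207.11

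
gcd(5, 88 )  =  1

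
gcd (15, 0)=15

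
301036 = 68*4427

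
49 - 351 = -302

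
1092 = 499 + 593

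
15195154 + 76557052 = 91752206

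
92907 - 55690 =37217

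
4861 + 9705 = 14566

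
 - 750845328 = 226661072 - 977506400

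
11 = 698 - 687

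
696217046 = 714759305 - 18542259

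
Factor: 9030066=2^1*3^1 * 1505011^1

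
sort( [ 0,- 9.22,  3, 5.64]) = [ - 9.22,0,  3,5.64] 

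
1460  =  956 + 504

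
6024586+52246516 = 58271102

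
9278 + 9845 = 19123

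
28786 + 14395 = 43181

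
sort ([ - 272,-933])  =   [ - 933, - 272]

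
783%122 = 51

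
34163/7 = 4880 + 3/7=   4880.43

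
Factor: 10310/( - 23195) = -2^1 *1031^1 * 4639^( - 1) = - 2062/4639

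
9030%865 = 380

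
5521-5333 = 188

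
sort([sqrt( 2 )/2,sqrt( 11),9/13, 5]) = [ 9/13 , sqrt( 2)/2, sqrt(11), 5]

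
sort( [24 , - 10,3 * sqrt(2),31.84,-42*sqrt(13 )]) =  [-42* sqrt( 13), - 10,3 * sqrt( 2), 24,31.84]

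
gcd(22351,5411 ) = 7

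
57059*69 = 3937071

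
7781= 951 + 6830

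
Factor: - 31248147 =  -3^1*7^1*1488007^1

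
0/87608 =0  =  0.00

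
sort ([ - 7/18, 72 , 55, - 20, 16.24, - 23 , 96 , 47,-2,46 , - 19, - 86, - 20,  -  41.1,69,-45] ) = [ - 86, - 45, - 41.1, - 23, - 20 , - 20, - 19,-2, - 7/18, 16.24,46, 47,55 , 69, 72 , 96 ] 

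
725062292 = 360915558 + 364146734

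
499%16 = 3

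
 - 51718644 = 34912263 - 86630907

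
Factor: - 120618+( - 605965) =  - 11^1 * 13^1*5081^1=-726583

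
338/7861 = 338/7861 = 0.04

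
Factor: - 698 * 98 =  - 68404=- 2^2*7^2*349^1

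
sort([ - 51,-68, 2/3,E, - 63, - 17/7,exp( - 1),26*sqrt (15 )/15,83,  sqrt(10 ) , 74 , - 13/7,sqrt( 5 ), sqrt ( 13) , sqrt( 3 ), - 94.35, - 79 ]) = [  -  94.35,  -  79, - 68, - 63 ,-51, - 17/7,-13/7, exp(-1), 2/3, sqrt( 3),sqrt(5 ) , E,sqrt( 10), sqrt( 13 ) , 26*sqrt(15)/15, 74,83] 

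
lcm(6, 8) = 24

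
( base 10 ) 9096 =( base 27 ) CCO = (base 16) 2388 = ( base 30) A36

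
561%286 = 275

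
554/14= 39 + 4/7= 39.57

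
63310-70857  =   - 7547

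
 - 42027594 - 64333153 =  - 106360747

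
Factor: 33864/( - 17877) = - 11288/5959 = - 2^3*17^1*59^(  -  1)*83^1*101^( - 1) 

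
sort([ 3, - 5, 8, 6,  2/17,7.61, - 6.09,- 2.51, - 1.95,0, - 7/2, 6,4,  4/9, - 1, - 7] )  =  [ - 7  , - 6.09, - 5, - 7/2, - 2.51,-1.95, - 1,0, 2/17,  4/9,3, 4,6,6, 7.61,8] 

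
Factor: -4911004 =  - 2^2 *7^1 * 175393^1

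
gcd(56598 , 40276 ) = 2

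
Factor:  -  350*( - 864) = 302400 = 2^6*3^3*5^2*7^1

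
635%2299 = 635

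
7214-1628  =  5586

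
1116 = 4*279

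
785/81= 785/81 = 9.69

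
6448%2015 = 403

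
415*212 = 87980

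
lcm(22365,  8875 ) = 559125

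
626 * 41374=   25900124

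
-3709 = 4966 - 8675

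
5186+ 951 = 6137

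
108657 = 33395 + 75262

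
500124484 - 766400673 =- 266276189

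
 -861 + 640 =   -  221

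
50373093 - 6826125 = 43546968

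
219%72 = 3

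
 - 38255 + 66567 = 28312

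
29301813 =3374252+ 25927561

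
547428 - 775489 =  - 228061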